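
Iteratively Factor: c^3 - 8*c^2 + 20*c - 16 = (c - 2)*(c^2 - 6*c + 8) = (c - 2)^2*(c - 4)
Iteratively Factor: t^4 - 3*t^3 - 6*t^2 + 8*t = (t - 4)*(t^3 + t^2 - 2*t) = t*(t - 4)*(t^2 + t - 2) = t*(t - 4)*(t + 2)*(t - 1)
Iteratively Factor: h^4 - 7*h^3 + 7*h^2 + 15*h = (h - 3)*(h^3 - 4*h^2 - 5*h) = h*(h - 3)*(h^2 - 4*h - 5) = h*(h - 5)*(h - 3)*(h + 1)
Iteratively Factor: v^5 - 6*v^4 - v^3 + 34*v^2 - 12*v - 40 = (v - 2)*(v^4 - 4*v^3 - 9*v^2 + 16*v + 20) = (v - 2)^2*(v^3 - 2*v^2 - 13*v - 10) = (v - 2)^2*(v + 1)*(v^2 - 3*v - 10) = (v - 2)^2*(v + 1)*(v + 2)*(v - 5)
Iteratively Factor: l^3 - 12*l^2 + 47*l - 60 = (l - 5)*(l^2 - 7*l + 12) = (l - 5)*(l - 3)*(l - 4)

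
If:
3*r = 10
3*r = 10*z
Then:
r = 10/3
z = 1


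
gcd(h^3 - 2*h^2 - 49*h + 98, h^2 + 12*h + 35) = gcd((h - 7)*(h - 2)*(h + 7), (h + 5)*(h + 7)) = h + 7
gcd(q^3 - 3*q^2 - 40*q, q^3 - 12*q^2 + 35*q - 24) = q - 8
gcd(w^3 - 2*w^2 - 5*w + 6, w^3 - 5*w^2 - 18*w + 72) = w - 3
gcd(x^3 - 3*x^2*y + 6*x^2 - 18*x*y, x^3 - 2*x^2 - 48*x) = x^2 + 6*x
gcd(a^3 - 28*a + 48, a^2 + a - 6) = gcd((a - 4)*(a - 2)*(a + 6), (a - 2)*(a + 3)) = a - 2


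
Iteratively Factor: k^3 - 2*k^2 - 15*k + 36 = (k - 3)*(k^2 + k - 12) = (k - 3)^2*(k + 4)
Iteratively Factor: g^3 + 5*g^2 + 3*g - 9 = (g - 1)*(g^2 + 6*g + 9) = (g - 1)*(g + 3)*(g + 3)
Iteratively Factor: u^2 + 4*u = (u + 4)*(u)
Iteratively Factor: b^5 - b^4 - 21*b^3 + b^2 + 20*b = (b + 4)*(b^4 - 5*b^3 - b^2 + 5*b) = (b - 5)*(b + 4)*(b^3 - b) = b*(b - 5)*(b + 4)*(b^2 - 1) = b*(b - 5)*(b - 1)*(b + 4)*(b + 1)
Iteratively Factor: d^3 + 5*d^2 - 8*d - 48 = (d + 4)*(d^2 + d - 12) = (d - 3)*(d + 4)*(d + 4)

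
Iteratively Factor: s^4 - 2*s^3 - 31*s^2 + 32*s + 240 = (s + 4)*(s^3 - 6*s^2 - 7*s + 60) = (s + 3)*(s + 4)*(s^2 - 9*s + 20) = (s - 4)*(s + 3)*(s + 4)*(s - 5)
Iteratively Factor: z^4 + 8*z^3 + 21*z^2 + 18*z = (z + 3)*(z^3 + 5*z^2 + 6*z) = z*(z + 3)*(z^2 + 5*z + 6) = z*(z + 2)*(z + 3)*(z + 3)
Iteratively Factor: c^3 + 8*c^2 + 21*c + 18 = (c + 3)*(c^2 + 5*c + 6) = (c + 3)^2*(c + 2)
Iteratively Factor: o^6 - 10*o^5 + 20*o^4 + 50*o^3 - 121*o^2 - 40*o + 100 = (o - 1)*(o^5 - 9*o^4 + 11*o^3 + 61*o^2 - 60*o - 100) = (o - 2)*(o - 1)*(o^4 - 7*o^3 - 3*o^2 + 55*o + 50) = (o - 2)*(o - 1)*(o + 1)*(o^3 - 8*o^2 + 5*o + 50) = (o - 5)*(o - 2)*(o - 1)*(o + 1)*(o^2 - 3*o - 10) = (o - 5)*(o - 2)*(o - 1)*(o + 1)*(o + 2)*(o - 5)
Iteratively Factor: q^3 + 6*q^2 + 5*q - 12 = (q - 1)*(q^2 + 7*q + 12) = (q - 1)*(q + 3)*(q + 4)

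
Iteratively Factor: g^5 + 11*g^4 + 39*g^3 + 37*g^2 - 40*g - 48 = (g + 4)*(g^4 + 7*g^3 + 11*g^2 - 7*g - 12) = (g + 1)*(g + 4)*(g^3 + 6*g^2 + 5*g - 12) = (g + 1)*(g + 4)^2*(g^2 + 2*g - 3) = (g - 1)*(g + 1)*(g + 4)^2*(g + 3)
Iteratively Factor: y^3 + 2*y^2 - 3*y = (y - 1)*(y^2 + 3*y) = (y - 1)*(y + 3)*(y)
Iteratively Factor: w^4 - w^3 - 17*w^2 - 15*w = (w + 3)*(w^3 - 4*w^2 - 5*w) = (w + 1)*(w + 3)*(w^2 - 5*w) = (w - 5)*(w + 1)*(w + 3)*(w)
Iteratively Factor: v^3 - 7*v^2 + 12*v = (v - 3)*(v^2 - 4*v) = (v - 4)*(v - 3)*(v)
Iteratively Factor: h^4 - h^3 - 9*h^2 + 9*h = (h - 1)*(h^3 - 9*h) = (h - 3)*(h - 1)*(h^2 + 3*h) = (h - 3)*(h - 1)*(h + 3)*(h)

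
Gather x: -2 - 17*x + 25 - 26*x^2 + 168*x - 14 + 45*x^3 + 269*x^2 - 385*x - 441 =45*x^3 + 243*x^2 - 234*x - 432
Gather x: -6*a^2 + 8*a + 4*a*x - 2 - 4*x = -6*a^2 + 8*a + x*(4*a - 4) - 2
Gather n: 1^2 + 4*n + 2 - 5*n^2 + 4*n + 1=-5*n^2 + 8*n + 4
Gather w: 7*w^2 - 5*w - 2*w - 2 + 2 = 7*w^2 - 7*w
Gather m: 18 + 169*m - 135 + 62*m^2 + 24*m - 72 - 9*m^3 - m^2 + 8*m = -9*m^3 + 61*m^2 + 201*m - 189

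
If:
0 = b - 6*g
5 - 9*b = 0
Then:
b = 5/9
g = 5/54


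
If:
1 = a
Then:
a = 1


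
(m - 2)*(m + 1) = m^2 - m - 2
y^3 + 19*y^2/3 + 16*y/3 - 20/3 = (y - 2/3)*(y + 2)*(y + 5)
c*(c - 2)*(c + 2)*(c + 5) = c^4 + 5*c^3 - 4*c^2 - 20*c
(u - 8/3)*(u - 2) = u^2 - 14*u/3 + 16/3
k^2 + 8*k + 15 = (k + 3)*(k + 5)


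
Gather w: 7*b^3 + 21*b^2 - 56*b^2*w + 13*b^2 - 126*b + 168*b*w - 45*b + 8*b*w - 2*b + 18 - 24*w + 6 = 7*b^3 + 34*b^2 - 173*b + w*(-56*b^2 + 176*b - 24) + 24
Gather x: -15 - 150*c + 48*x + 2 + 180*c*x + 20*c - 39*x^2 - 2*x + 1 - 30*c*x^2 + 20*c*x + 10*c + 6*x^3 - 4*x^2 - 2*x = -120*c + 6*x^3 + x^2*(-30*c - 43) + x*(200*c + 44) - 12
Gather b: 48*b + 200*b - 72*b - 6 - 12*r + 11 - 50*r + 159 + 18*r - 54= 176*b - 44*r + 110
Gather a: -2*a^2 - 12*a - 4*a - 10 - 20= -2*a^2 - 16*a - 30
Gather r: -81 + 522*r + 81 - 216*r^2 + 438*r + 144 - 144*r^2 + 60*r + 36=-360*r^2 + 1020*r + 180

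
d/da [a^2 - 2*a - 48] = 2*a - 2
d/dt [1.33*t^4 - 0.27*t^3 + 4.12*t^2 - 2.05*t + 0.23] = 5.32*t^3 - 0.81*t^2 + 8.24*t - 2.05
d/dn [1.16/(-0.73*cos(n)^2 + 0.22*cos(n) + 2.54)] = (0.2552 - 1.6936*cos(n))*sin(n)/(-0.73*cos(n)^2 + 0.22*cos(n) + 2.54)^2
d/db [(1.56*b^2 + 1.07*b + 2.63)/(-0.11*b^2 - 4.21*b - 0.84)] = (-6.4499*b^2 - 2.0422*b + 10.1735)/(0.0121*b^4 + 0.9262*b^3 + 17.9089*b^2 + 7.0728*b + 0.7056)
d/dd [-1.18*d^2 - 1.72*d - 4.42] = -2.36*d - 1.72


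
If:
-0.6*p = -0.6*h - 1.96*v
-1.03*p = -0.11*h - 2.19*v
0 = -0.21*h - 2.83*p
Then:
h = 0.00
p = 0.00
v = 0.00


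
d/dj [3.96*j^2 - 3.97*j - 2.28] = 7.92*j - 3.97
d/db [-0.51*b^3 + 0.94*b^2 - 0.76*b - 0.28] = -1.53*b^2 + 1.88*b - 0.76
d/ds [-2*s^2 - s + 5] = -4*s - 1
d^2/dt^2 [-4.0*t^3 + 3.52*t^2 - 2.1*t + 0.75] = 7.04 - 24.0*t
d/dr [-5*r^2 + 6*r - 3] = 6 - 10*r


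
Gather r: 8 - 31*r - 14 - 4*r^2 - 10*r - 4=-4*r^2 - 41*r - 10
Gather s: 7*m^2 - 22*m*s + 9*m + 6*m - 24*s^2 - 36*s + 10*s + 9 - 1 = 7*m^2 + 15*m - 24*s^2 + s*(-22*m - 26) + 8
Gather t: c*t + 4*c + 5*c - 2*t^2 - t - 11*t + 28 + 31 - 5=9*c - 2*t^2 + t*(c - 12) + 54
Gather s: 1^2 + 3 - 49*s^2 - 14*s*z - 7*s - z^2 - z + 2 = -49*s^2 + s*(-14*z - 7) - z^2 - z + 6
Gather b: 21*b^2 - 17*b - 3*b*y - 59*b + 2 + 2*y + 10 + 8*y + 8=21*b^2 + b*(-3*y - 76) + 10*y + 20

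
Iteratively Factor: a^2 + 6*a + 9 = (a + 3)*(a + 3)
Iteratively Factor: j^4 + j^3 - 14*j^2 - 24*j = (j + 3)*(j^3 - 2*j^2 - 8*j) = (j - 4)*(j + 3)*(j^2 + 2*j) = j*(j - 4)*(j + 3)*(j + 2)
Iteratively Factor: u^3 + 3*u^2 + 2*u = (u + 2)*(u^2 + u) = (u + 1)*(u + 2)*(u)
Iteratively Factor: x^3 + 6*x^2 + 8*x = (x + 2)*(x^2 + 4*x) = (x + 2)*(x + 4)*(x)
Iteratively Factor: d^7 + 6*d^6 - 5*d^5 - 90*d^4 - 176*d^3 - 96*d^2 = (d)*(d^6 + 6*d^5 - 5*d^4 - 90*d^3 - 176*d^2 - 96*d) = d^2*(d^5 + 6*d^4 - 5*d^3 - 90*d^2 - 176*d - 96) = d^2*(d + 1)*(d^4 + 5*d^3 - 10*d^2 - 80*d - 96) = d^2*(d - 4)*(d + 1)*(d^3 + 9*d^2 + 26*d + 24) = d^2*(d - 4)*(d + 1)*(d + 2)*(d^2 + 7*d + 12) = d^2*(d - 4)*(d + 1)*(d + 2)*(d + 3)*(d + 4)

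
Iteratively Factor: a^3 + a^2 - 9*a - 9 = (a + 3)*(a^2 - 2*a - 3) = (a + 1)*(a + 3)*(a - 3)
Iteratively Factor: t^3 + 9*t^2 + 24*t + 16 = (t + 4)*(t^2 + 5*t + 4) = (t + 1)*(t + 4)*(t + 4)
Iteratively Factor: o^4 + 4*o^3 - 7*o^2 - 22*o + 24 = (o + 4)*(o^3 - 7*o + 6) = (o - 2)*(o + 4)*(o^2 + 2*o - 3) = (o - 2)*(o + 3)*(o + 4)*(o - 1)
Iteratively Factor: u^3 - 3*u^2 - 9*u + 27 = (u - 3)*(u^2 - 9) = (u - 3)*(u + 3)*(u - 3)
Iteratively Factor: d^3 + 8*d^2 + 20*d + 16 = (d + 4)*(d^2 + 4*d + 4) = (d + 2)*(d + 4)*(d + 2)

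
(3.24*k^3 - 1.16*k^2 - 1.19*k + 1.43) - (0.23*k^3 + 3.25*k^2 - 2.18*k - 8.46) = 3.01*k^3 - 4.41*k^2 + 0.99*k + 9.89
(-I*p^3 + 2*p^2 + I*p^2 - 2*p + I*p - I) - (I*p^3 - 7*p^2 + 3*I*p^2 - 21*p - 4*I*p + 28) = -2*I*p^3 + 9*p^2 - 2*I*p^2 + 19*p + 5*I*p - 28 - I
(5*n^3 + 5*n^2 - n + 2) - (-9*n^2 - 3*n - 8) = 5*n^3 + 14*n^2 + 2*n + 10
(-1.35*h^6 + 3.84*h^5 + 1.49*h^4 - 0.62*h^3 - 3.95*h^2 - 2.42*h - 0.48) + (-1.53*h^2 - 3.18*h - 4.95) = -1.35*h^6 + 3.84*h^5 + 1.49*h^4 - 0.62*h^3 - 5.48*h^2 - 5.6*h - 5.43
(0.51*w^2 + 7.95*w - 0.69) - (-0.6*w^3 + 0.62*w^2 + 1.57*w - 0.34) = 0.6*w^3 - 0.11*w^2 + 6.38*w - 0.35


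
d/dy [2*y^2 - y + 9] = 4*y - 1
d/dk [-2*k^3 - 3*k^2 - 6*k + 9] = -6*k^2 - 6*k - 6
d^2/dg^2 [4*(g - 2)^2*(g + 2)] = 24*g - 16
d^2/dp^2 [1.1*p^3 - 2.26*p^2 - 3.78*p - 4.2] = 6.6*p - 4.52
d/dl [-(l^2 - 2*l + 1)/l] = -1 + l^(-2)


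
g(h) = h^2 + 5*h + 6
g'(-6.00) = -7.00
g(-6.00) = 12.00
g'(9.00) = 23.00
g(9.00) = 132.00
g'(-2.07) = 0.86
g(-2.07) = -0.07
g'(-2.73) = -0.46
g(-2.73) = -0.20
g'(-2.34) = 0.32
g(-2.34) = -0.22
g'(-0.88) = 3.24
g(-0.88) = 2.37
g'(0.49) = 5.98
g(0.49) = 8.69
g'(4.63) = 14.26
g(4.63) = 50.59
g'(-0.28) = 4.44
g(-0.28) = 4.68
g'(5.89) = 16.78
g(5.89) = 70.14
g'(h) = 2*h + 5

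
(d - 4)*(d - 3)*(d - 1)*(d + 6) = d^4 - 2*d^3 - 29*d^2 + 102*d - 72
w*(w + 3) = w^2 + 3*w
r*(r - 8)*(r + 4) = r^3 - 4*r^2 - 32*r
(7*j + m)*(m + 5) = 7*j*m + 35*j + m^2 + 5*m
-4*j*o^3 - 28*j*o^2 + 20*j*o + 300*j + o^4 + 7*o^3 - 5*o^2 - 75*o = (-4*j + o)*(o - 3)*(o + 5)^2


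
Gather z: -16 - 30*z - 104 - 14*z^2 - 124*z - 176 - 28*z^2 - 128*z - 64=-42*z^2 - 282*z - 360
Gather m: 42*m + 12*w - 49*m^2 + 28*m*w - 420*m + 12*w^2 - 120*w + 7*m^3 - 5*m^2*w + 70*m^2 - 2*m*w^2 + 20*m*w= 7*m^3 + m^2*(21 - 5*w) + m*(-2*w^2 + 48*w - 378) + 12*w^2 - 108*w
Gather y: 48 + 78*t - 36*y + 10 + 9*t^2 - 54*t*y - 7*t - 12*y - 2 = 9*t^2 + 71*t + y*(-54*t - 48) + 56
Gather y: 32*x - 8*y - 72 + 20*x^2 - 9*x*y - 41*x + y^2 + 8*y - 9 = 20*x^2 - 9*x*y - 9*x + y^2 - 81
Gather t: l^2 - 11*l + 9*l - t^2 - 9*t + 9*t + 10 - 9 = l^2 - 2*l - t^2 + 1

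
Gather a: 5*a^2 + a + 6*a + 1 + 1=5*a^2 + 7*a + 2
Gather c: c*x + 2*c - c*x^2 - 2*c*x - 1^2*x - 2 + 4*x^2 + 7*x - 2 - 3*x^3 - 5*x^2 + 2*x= c*(-x^2 - x + 2) - 3*x^3 - x^2 + 8*x - 4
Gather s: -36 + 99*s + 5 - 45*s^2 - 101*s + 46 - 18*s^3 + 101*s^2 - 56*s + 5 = -18*s^3 + 56*s^2 - 58*s + 20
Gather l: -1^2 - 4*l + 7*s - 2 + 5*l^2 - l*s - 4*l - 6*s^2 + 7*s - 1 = 5*l^2 + l*(-s - 8) - 6*s^2 + 14*s - 4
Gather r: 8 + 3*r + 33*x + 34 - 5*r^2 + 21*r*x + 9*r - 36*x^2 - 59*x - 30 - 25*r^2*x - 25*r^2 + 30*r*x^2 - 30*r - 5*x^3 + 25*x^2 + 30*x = r^2*(-25*x - 30) + r*(30*x^2 + 21*x - 18) - 5*x^3 - 11*x^2 + 4*x + 12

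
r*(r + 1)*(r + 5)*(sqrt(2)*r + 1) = sqrt(2)*r^4 + r^3 + 6*sqrt(2)*r^3 + 6*r^2 + 5*sqrt(2)*r^2 + 5*r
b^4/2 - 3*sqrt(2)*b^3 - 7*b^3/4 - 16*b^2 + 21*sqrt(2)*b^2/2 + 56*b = b*(b/2 + sqrt(2))*(b - 7/2)*(b - 8*sqrt(2))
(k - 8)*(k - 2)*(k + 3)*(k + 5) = k^4 - 2*k^3 - 49*k^2 - 22*k + 240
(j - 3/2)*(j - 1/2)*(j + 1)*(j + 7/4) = j^4 + 3*j^3/4 - 3*j^2 - 23*j/16 + 21/16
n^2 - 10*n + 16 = (n - 8)*(n - 2)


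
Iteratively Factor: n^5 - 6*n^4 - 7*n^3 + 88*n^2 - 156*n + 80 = (n - 1)*(n^4 - 5*n^3 - 12*n^2 + 76*n - 80) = (n - 1)*(n + 4)*(n^3 - 9*n^2 + 24*n - 20) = (n - 2)*(n - 1)*(n + 4)*(n^2 - 7*n + 10) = (n - 2)^2*(n - 1)*(n + 4)*(n - 5)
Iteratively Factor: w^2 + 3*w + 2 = (w + 2)*(w + 1)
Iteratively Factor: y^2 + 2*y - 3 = (y + 3)*(y - 1)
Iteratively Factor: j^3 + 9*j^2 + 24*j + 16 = (j + 4)*(j^2 + 5*j + 4) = (j + 1)*(j + 4)*(j + 4)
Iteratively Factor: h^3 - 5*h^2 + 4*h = (h)*(h^2 - 5*h + 4) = h*(h - 4)*(h - 1)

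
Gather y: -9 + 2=-7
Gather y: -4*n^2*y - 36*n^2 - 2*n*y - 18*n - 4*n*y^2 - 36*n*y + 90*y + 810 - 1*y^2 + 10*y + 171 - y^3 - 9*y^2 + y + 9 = -36*n^2 - 18*n - y^3 + y^2*(-4*n - 10) + y*(-4*n^2 - 38*n + 101) + 990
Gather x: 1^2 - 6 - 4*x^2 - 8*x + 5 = -4*x^2 - 8*x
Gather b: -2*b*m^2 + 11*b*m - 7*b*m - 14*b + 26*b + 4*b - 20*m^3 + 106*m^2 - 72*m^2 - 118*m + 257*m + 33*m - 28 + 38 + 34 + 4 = b*(-2*m^2 + 4*m + 16) - 20*m^3 + 34*m^2 + 172*m + 48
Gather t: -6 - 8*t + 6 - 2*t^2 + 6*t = -2*t^2 - 2*t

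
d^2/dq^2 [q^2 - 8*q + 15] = 2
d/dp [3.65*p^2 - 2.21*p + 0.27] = 7.3*p - 2.21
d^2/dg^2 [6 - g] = 0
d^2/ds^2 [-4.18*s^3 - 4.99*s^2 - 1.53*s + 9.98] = -25.08*s - 9.98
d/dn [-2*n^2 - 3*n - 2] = -4*n - 3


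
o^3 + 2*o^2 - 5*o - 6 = (o - 2)*(o + 1)*(o + 3)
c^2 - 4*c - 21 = (c - 7)*(c + 3)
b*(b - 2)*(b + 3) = b^3 + b^2 - 6*b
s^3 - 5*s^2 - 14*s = s*(s - 7)*(s + 2)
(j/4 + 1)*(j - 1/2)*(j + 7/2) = j^3/4 + 7*j^2/4 + 41*j/16 - 7/4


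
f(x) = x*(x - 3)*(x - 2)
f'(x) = x*(x - 3) + x*(x - 2) + (x - 3)*(x - 2) = 3*x^2 - 10*x + 6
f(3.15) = 0.54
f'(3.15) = 4.27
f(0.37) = 1.59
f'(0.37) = 2.71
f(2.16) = -0.29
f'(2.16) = -1.60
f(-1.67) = -28.62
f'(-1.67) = 31.07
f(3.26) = 1.07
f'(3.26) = 5.28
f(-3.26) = -107.34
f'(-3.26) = 70.48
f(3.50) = 2.62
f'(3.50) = 7.75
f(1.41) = 1.32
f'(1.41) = -2.14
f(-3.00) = -90.00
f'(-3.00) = 63.00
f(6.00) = 72.00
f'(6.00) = 54.00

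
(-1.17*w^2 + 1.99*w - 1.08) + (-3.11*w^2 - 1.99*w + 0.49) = -4.28*w^2 - 0.59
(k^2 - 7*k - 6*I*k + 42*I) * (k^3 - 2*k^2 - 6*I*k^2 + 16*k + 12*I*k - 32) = k^5 - 9*k^4 - 12*I*k^4 - 6*k^3 + 108*I*k^3 + 180*k^2 - 264*I*k^2 - 280*k + 864*I*k - 1344*I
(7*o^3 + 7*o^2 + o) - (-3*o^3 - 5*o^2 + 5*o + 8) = 10*o^3 + 12*o^2 - 4*o - 8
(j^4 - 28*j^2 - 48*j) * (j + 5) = j^5 + 5*j^4 - 28*j^3 - 188*j^2 - 240*j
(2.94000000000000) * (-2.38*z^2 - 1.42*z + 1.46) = -6.9972*z^2 - 4.1748*z + 4.2924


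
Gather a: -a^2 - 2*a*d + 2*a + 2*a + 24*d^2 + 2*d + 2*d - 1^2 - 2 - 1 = -a^2 + a*(4 - 2*d) + 24*d^2 + 4*d - 4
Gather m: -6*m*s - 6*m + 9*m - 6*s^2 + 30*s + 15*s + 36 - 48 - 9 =m*(3 - 6*s) - 6*s^2 + 45*s - 21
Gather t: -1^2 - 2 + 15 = 12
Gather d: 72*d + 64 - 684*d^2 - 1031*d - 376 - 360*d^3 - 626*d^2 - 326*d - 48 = -360*d^3 - 1310*d^2 - 1285*d - 360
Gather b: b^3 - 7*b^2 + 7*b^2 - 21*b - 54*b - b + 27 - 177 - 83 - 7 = b^3 - 76*b - 240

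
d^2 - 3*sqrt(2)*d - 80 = (d - 8*sqrt(2))*(d + 5*sqrt(2))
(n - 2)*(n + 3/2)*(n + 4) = n^3 + 7*n^2/2 - 5*n - 12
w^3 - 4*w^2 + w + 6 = (w - 3)*(w - 2)*(w + 1)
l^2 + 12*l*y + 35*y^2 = (l + 5*y)*(l + 7*y)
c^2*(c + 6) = c^3 + 6*c^2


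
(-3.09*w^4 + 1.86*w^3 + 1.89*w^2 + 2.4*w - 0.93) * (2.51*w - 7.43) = -7.7559*w^5 + 27.6273*w^4 - 9.0759*w^3 - 8.0187*w^2 - 20.1663*w + 6.9099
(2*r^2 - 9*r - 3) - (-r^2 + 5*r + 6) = 3*r^2 - 14*r - 9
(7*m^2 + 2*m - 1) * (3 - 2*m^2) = -14*m^4 - 4*m^3 + 23*m^2 + 6*m - 3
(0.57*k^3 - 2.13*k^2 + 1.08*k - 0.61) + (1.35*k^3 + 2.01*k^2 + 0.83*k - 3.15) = 1.92*k^3 - 0.12*k^2 + 1.91*k - 3.76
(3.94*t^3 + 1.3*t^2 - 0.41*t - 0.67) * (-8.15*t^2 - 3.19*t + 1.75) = -32.111*t^5 - 23.1636*t^4 + 6.0895*t^3 + 9.0434*t^2 + 1.4198*t - 1.1725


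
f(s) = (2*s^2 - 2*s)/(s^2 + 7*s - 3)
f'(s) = (-2*s - 7)*(2*s^2 - 2*s)/(s^2 + 7*s - 3)^2 + (4*s - 2)/(s^2 + 7*s - 3)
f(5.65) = 0.77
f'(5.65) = 0.10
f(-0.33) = -0.17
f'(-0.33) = 0.43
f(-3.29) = -1.86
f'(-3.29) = 0.95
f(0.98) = -0.01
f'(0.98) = 0.41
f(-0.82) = -0.37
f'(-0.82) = 0.41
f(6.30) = 0.83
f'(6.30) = 0.09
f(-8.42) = 17.71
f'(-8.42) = 15.48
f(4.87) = 0.69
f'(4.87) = 0.11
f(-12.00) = 5.47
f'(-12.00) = 0.76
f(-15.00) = 4.10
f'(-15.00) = 0.28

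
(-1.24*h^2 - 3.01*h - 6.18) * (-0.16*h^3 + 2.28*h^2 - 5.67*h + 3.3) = 0.1984*h^5 - 2.3456*h^4 + 1.1568*h^3 - 1.1157*h^2 + 25.1076*h - 20.394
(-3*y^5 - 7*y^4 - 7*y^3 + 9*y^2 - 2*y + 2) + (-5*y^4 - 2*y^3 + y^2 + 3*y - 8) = -3*y^5 - 12*y^4 - 9*y^3 + 10*y^2 + y - 6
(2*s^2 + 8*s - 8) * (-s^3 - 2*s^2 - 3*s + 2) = -2*s^5 - 12*s^4 - 14*s^3 - 4*s^2 + 40*s - 16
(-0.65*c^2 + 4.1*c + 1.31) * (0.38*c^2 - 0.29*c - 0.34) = -0.247*c^4 + 1.7465*c^3 - 0.4702*c^2 - 1.7739*c - 0.4454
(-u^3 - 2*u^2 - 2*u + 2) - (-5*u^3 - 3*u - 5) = 4*u^3 - 2*u^2 + u + 7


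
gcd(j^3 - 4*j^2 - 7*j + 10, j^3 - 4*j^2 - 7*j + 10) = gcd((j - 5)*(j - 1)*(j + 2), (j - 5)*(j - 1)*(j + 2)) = j^3 - 4*j^2 - 7*j + 10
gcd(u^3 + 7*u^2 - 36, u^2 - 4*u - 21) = u + 3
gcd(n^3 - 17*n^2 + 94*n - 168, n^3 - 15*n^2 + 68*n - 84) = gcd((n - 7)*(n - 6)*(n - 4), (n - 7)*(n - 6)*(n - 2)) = n^2 - 13*n + 42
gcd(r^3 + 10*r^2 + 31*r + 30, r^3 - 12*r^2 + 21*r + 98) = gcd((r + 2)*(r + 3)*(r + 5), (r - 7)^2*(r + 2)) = r + 2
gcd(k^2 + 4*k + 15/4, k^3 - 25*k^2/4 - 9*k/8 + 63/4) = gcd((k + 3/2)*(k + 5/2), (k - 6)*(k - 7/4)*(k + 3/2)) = k + 3/2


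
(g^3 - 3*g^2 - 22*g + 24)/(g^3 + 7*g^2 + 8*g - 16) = (g - 6)/(g + 4)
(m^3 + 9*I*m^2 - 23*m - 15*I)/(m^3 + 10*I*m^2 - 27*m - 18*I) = (m + 5*I)/(m + 6*I)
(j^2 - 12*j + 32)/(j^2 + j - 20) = (j - 8)/(j + 5)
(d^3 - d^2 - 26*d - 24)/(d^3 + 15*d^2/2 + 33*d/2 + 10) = 2*(d - 6)/(2*d + 5)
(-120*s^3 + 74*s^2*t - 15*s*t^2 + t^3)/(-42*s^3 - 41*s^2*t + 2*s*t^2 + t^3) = (20*s^2 - 9*s*t + t^2)/(7*s^2 + 8*s*t + t^2)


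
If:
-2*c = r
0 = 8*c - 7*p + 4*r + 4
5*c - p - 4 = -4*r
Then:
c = -32/21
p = 4/7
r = 64/21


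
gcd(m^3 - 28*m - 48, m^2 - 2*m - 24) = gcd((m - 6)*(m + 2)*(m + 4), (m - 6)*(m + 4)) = m^2 - 2*m - 24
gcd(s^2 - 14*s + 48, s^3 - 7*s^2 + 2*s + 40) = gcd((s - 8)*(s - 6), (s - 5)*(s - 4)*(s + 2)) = 1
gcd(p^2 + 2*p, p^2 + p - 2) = p + 2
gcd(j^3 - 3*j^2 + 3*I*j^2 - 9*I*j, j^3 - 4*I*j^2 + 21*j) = j^2 + 3*I*j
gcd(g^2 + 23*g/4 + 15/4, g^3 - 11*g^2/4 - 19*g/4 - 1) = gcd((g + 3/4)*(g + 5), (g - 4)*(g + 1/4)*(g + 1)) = 1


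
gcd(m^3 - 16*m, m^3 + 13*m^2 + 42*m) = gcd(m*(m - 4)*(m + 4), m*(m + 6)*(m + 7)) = m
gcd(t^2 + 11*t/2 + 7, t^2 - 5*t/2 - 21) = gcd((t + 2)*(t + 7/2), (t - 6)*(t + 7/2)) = t + 7/2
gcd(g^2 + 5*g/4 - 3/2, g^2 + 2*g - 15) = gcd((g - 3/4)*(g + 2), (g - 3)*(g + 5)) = 1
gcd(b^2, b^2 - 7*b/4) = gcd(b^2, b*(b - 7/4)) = b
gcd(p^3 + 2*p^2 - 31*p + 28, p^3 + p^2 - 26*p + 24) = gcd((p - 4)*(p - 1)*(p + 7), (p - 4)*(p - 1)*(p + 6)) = p^2 - 5*p + 4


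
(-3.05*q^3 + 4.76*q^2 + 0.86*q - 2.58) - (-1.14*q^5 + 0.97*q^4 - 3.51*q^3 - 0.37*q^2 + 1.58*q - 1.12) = 1.14*q^5 - 0.97*q^4 + 0.46*q^3 + 5.13*q^2 - 0.72*q - 1.46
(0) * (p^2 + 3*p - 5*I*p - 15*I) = 0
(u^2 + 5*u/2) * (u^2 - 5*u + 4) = u^4 - 5*u^3/2 - 17*u^2/2 + 10*u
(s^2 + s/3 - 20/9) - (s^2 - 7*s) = 22*s/3 - 20/9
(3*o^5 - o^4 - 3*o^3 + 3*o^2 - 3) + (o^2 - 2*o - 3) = 3*o^5 - o^4 - 3*o^3 + 4*o^2 - 2*o - 6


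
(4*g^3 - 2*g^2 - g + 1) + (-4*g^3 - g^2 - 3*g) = -3*g^2 - 4*g + 1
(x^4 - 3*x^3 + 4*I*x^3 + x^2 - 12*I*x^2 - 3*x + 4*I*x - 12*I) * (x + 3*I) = x^5 - 3*x^4 + 7*I*x^4 - 11*x^3 - 21*I*x^3 + 33*x^2 + 7*I*x^2 - 12*x - 21*I*x + 36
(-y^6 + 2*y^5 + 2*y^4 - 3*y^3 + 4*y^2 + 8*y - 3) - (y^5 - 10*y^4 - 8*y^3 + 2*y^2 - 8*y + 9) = -y^6 + y^5 + 12*y^4 + 5*y^3 + 2*y^2 + 16*y - 12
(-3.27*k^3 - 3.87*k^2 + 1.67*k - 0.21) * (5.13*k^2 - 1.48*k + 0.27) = -16.7751*k^5 - 15.0135*k^4 + 13.4118*k^3 - 4.5938*k^2 + 0.7617*k - 0.0567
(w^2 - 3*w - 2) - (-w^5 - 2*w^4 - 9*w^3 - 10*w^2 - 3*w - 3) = w^5 + 2*w^4 + 9*w^3 + 11*w^2 + 1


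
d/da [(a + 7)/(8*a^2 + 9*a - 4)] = (8*a^2 + 9*a - (a + 7)*(16*a + 9) - 4)/(8*a^2 + 9*a - 4)^2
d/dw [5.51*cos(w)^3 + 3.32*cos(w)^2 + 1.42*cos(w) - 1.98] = (16.53*sin(w)^2 - 6.64*cos(w) - 17.95)*sin(w)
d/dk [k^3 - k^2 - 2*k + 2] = 3*k^2 - 2*k - 2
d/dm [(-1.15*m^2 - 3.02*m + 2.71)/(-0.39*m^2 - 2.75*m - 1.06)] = (1.9847*m^2 + 4.5518*m + 10.6537)/(0.1521*m^4 + 2.145*m^3 + 8.3893*m^2 + 5.83*m + 1.1236)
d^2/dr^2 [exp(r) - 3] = exp(r)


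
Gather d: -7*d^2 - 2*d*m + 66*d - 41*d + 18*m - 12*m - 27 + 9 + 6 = -7*d^2 + d*(25 - 2*m) + 6*m - 12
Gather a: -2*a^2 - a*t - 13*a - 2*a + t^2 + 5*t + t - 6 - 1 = -2*a^2 + a*(-t - 15) + t^2 + 6*t - 7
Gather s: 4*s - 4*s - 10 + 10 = 0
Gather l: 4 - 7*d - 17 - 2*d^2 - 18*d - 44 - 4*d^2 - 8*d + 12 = -6*d^2 - 33*d - 45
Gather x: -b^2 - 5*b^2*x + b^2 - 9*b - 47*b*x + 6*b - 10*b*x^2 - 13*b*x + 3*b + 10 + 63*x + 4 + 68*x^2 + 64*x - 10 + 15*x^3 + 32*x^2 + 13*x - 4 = 15*x^3 + x^2*(100 - 10*b) + x*(-5*b^2 - 60*b + 140)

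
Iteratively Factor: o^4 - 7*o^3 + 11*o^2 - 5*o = (o - 5)*(o^3 - 2*o^2 + o) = o*(o - 5)*(o^2 - 2*o + 1) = o*(o - 5)*(o - 1)*(o - 1)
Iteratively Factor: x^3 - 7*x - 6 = (x + 1)*(x^2 - x - 6) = (x - 3)*(x + 1)*(x + 2)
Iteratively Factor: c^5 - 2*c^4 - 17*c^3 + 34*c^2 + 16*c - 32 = (c + 4)*(c^4 - 6*c^3 + 7*c^2 + 6*c - 8) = (c - 4)*(c + 4)*(c^3 - 2*c^2 - c + 2) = (c - 4)*(c + 1)*(c + 4)*(c^2 - 3*c + 2) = (c - 4)*(c - 1)*(c + 1)*(c + 4)*(c - 2)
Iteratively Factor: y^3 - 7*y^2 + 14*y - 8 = (y - 2)*(y^2 - 5*y + 4) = (y - 2)*(y - 1)*(y - 4)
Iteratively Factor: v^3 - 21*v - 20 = (v + 1)*(v^2 - v - 20) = (v + 1)*(v + 4)*(v - 5)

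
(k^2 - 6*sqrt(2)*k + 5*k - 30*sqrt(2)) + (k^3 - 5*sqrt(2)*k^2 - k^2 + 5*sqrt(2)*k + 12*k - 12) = k^3 - 5*sqrt(2)*k^2 - sqrt(2)*k + 17*k - 30*sqrt(2) - 12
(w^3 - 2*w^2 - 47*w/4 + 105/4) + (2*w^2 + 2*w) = w^3 - 39*w/4 + 105/4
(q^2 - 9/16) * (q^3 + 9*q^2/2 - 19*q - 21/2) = q^5 + 9*q^4/2 - 313*q^3/16 - 417*q^2/32 + 171*q/16 + 189/32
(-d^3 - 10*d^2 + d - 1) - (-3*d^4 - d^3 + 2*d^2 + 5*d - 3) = 3*d^4 - 12*d^2 - 4*d + 2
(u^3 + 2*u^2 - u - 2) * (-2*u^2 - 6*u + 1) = -2*u^5 - 10*u^4 - 9*u^3 + 12*u^2 + 11*u - 2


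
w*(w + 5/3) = w^2 + 5*w/3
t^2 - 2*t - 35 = (t - 7)*(t + 5)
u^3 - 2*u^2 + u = u*(u - 1)^2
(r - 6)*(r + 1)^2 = r^3 - 4*r^2 - 11*r - 6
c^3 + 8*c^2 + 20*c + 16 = (c + 2)^2*(c + 4)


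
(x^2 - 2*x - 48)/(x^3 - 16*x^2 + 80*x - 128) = (x + 6)/(x^2 - 8*x + 16)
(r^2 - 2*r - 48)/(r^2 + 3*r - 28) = (r^2 - 2*r - 48)/(r^2 + 3*r - 28)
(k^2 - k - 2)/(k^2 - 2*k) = (k + 1)/k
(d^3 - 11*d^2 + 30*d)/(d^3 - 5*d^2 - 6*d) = (d - 5)/(d + 1)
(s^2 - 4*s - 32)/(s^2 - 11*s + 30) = (s^2 - 4*s - 32)/(s^2 - 11*s + 30)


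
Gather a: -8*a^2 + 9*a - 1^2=-8*a^2 + 9*a - 1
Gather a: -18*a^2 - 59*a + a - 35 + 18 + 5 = -18*a^2 - 58*a - 12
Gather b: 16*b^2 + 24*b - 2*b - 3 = 16*b^2 + 22*b - 3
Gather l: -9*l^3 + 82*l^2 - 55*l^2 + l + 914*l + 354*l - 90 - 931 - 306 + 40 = -9*l^3 + 27*l^2 + 1269*l - 1287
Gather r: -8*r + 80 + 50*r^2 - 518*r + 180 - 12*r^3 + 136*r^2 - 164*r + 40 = -12*r^3 + 186*r^2 - 690*r + 300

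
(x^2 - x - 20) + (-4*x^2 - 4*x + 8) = -3*x^2 - 5*x - 12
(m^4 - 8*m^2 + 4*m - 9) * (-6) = -6*m^4 + 48*m^2 - 24*m + 54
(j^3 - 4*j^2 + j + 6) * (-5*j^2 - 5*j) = -5*j^5 + 15*j^4 + 15*j^3 - 35*j^2 - 30*j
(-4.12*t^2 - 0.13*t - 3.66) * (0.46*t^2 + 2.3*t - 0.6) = -1.8952*t^4 - 9.5358*t^3 + 0.4894*t^2 - 8.34*t + 2.196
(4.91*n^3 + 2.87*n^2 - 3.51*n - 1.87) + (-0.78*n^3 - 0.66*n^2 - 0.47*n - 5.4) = 4.13*n^3 + 2.21*n^2 - 3.98*n - 7.27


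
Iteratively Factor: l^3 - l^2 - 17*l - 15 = (l - 5)*(l^2 + 4*l + 3) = (l - 5)*(l + 1)*(l + 3)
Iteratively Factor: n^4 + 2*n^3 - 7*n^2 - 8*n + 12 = (n + 2)*(n^3 - 7*n + 6) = (n - 2)*(n + 2)*(n^2 + 2*n - 3) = (n - 2)*(n - 1)*(n + 2)*(n + 3)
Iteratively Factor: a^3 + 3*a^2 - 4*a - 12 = (a - 2)*(a^2 + 5*a + 6) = (a - 2)*(a + 2)*(a + 3)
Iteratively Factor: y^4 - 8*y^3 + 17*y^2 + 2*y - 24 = (y - 4)*(y^3 - 4*y^2 + y + 6) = (y - 4)*(y + 1)*(y^2 - 5*y + 6) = (y - 4)*(y - 2)*(y + 1)*(y - 3)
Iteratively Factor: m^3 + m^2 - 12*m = (m - 3)*(m^2 + 4*m) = (m - 3)*(m + 4)*(m)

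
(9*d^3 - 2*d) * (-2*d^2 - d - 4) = -18*d^5 - 9*d^4 - 32*d^3 + 2*d^2 + 8*d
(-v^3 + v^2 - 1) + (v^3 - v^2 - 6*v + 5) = 4 - 6*v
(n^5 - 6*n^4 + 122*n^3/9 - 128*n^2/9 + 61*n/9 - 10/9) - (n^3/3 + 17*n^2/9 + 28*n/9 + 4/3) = n^5 - 6*n^4 + 119*n^3/9 - 145*n^2/9 + 11*n/3 - 22/9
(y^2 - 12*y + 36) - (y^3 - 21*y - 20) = -y^3 + y^2 + 9*y + 56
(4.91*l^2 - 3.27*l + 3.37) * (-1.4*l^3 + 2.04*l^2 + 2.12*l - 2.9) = -6.874*l^5 + 14.5944*l^4 - 0.9796*l^3 - 14.2966*l^2 + 16.6274*l - 9.773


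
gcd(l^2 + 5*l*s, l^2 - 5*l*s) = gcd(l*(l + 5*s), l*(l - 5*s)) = l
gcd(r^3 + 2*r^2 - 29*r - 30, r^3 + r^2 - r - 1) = r + 1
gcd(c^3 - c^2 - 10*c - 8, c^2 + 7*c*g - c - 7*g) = 1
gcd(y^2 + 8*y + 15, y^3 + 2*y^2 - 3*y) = y + 3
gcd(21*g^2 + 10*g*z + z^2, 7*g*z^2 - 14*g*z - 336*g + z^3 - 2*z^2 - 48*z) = 7*g + z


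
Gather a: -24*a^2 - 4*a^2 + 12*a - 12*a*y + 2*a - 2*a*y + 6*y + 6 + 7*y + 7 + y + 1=-28*a^2 + a*(14 - 14*y) + 14*y + 14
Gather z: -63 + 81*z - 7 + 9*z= 90*z - 70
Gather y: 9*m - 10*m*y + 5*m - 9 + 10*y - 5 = 14*m + y*(10 - 10*m) - 14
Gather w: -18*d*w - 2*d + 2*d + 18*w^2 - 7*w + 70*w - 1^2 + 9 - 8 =18*w^2 + w*(63 - 18*d)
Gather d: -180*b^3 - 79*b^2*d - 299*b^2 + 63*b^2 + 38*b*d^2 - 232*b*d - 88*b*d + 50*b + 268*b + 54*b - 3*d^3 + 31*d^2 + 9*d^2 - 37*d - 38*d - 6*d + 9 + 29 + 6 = -180*b^3 - 236*b^2 + 372*b - 3*d^3 + d^2*(38*b + 40) + d*(-79*b^2 - 320*b - 81) + 44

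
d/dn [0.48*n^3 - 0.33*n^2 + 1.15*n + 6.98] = 1.44*n^2 - 0.66*n + 1.15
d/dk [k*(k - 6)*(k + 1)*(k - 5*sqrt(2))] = 4*k^3 - 15*sqrt(2)*k^2 - 15*k^2 - 12*k + 50*sqrt(2)*k + 30*sqrt(2)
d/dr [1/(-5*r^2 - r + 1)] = (10*r + 1)/(5*r^2 + r - 1)^2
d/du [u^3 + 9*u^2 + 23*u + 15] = 3*u^2 + 18*u + 23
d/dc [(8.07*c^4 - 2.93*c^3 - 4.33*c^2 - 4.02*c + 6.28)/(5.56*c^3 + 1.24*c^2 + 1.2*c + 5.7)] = (44.8692*c^6 + 20.0136*c^5 + 49.4936*c^4 + 221.6664*c^3 - 155.0646*c^2 - 64.9364*c - 30.45)/(30.9136*c^6 + 13.7888*c^5 + 14.8816*c^4 + 66.36*c^3 + 15.576*c^2 + 13.68*c + 32.49)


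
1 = 1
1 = 1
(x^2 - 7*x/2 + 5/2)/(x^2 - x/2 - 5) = (x - 1)/(x + 2)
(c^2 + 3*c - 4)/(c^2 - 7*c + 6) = (c + 4)/(c - 6)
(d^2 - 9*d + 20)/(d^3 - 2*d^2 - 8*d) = (d - 5)/(d*(d + 2))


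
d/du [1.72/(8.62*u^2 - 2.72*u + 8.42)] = (4.6784 - 29.6528*u)/(8.62*u^2 - 2.72*u + 8.42)^2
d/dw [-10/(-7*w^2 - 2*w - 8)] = 20*(-7*w - 1)/(7*w^2 + 2*w + 8)^2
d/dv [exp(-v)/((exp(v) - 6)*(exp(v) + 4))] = (-3*exp(2*v) + 4*exp(v) + 24)*exp(-v)/(exp(4*v) - 4*exp(3*v) - 44*exp(2*v) + 96*exp(v) + 576)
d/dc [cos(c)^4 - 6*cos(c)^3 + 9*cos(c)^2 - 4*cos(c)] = 2*(-2*cos(c)^3 + 9*cos(c)^2 - 9*cos(c) + 2)*sin(c)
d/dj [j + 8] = 1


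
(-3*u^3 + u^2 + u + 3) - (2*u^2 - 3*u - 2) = -3*u^3 - u^2 + 4*u + 5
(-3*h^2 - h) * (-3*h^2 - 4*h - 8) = 9*h^4 + 15*h^3 + 28*h^2 + 8*h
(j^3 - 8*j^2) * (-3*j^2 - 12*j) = -3*j^5 + 12*j^4 + 96*j^3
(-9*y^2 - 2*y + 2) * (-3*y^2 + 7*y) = 27*y^4 - 57*y^3 - 20*y^2 + 14*y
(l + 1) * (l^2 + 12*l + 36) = l^3 + 13*l^2 + 48*l + 36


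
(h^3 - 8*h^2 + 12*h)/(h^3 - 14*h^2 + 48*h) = (h - 2)/(h - 8)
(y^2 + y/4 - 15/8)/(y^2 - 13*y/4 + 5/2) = (y + 3/2)/(y - 2)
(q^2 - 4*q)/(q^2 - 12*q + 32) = q/(q - 8)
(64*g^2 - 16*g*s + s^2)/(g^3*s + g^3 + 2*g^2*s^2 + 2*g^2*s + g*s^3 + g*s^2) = (64*g^2 - 16*g*s + s^2)/(g*(g^2*s + g^2 + 2*g*s^2 + 2*g*s + s^3 + s^2))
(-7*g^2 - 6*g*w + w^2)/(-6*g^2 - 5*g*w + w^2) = (-7*g + w)/(-6*g + w)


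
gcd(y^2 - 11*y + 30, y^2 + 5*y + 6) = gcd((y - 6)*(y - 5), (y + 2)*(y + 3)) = 1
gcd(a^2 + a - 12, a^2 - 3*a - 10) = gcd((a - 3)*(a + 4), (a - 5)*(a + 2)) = 1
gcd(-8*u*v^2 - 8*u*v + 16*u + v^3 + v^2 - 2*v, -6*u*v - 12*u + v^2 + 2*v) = v + 2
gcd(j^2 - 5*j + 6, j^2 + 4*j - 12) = j - 2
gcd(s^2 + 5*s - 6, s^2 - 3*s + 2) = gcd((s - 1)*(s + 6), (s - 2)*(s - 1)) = s - 1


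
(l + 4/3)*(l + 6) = l^2 + 22*l/3 + 8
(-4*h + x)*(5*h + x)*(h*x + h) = -20*h^3*x - 20*h^3 + h^2*x^2 + h^2*x + h*x^3 + h*x^2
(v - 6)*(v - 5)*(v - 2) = v^3 - 13*v^2 + 52*v - 60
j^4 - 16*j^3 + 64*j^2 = j^2*(j - 8)^2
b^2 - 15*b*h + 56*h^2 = (b - 8*h)*(b - 7*h)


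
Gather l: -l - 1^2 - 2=-l - 3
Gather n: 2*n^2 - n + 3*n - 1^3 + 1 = 2*n^2 + 2*n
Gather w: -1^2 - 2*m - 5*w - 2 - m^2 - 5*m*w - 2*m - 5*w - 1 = -m^2 - 4*m + w*(-5*m - 10) - 4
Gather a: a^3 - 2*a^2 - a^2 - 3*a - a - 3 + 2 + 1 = a^3 - 3*a^2 - 4*a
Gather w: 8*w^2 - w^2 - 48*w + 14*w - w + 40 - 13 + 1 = 7*w^2 - 35*w + 28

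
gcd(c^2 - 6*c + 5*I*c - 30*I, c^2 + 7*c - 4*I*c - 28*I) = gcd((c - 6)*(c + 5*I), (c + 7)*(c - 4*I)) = 1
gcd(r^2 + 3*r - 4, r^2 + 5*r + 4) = r + 4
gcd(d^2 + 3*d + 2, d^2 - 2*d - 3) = d + 1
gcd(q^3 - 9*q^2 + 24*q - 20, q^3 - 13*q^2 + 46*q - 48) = q - 2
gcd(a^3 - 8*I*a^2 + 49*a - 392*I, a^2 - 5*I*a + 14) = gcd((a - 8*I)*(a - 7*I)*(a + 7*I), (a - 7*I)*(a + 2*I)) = a - 7*I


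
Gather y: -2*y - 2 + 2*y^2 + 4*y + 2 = 2*y^2 + 2*y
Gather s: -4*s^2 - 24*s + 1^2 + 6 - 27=-4*s^2 - 24*s - 20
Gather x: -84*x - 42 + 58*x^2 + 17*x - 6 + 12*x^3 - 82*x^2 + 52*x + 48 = 12*x^3 - 24*x^2 - 15*x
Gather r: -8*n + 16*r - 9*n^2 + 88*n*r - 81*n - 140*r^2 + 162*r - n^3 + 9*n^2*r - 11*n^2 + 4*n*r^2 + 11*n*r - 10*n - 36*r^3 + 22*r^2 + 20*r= -n^3 - 20*n^2 - 99*n - 36*r^3 + r^2*(4*n - 118) + r*(9*n^2 + 99*n + 198)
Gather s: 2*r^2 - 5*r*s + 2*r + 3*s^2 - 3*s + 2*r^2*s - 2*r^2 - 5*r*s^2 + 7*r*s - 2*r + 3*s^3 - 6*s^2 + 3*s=3*s^3 + s^2*(-5*r - 3) + s*(2*r^2 + 2*r)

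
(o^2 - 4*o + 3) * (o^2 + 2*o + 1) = o^4 - 2*o^3 - 4*o^2 + 2*o + 3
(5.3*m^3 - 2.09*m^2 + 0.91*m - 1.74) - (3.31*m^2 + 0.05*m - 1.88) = 5.3*m^3 - 5.4*m^2 + 0.86*m + 0.14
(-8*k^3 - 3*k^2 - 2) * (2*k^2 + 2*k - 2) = -16*k^5 - 22*k^4 + 10*k^3 + 2*k^2 - 4*k + 4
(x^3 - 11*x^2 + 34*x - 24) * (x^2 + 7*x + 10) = x^5 - 4*x^4 - 33*x^3 + 104*x^2 + 172*x - 240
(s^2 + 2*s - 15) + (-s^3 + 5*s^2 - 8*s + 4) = -s^3 + 6*s^2 - 6*s - 11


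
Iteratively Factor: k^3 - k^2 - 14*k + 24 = (k - 2)*(k^2 + k - 12) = (k - 3)*(k - 2)*(k + 4)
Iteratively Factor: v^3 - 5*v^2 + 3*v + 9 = (v - 3)*(v^2 - 2*v - 3) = (v - 3)^2*(v + 1)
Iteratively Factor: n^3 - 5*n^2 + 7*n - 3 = (n - 3)*(n^2 - 2*n + 1) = (n - 3)*(n - 1)*(n - 1)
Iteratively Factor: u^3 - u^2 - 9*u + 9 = (u - 1)*(u^2 - 9) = (u - 1)*(u + 3)*(u - 3)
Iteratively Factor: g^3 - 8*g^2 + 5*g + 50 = (g + 2)*(g^2 - 10*g + 25) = (g - 5)*(g + 2)*(g - 5)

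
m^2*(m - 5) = m^3 - 5*m^2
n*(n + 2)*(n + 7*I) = n^3 + 2*n^2 + 7*I*n^2 + 14*I*n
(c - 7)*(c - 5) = c^2 - 12*c + 35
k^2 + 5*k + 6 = (k + 2)*(k + 3)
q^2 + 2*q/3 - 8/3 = (q - 4/3)*(q + 2)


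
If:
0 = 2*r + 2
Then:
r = -1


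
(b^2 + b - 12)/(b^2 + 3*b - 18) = (b + 4)/(b + 6)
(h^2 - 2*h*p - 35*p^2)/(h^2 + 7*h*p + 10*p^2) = (h - 7*p)/(h + 2*p)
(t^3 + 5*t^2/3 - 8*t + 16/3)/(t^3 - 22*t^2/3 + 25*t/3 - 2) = (3*t^2 + 8*t - 16)/(3*t^2 - 19*t + 6)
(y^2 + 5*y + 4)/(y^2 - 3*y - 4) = (y + 4)/(y - 4)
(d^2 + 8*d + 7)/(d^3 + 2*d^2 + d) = (d + 7)/(d*(d + 1))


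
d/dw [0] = 0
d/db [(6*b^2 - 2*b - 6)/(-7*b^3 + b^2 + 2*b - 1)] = 14*(3*b^4 - 2*b^3 - 8*b^2 + 1)/(49*b^6 - 14*b^5 - 27*b^4 + 18*b^3 + 2*b^2 - 4*b + 1)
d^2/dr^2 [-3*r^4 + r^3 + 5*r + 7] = 6*r*(1 - 6*r)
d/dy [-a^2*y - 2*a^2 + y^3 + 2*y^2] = -a^2 + 3*y^2 + 4*y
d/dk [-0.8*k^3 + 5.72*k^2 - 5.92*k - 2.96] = -2.4*k^2 + 11.44*k - 5.92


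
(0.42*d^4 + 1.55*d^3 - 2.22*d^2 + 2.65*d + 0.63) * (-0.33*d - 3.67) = -0.1386*d^5 - 2.0529*d^4 - 4.9559*d^3 + 7.2729*d^2 - 9.9334*d - 2.3121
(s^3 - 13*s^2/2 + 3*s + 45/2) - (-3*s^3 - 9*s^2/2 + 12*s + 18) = 4*s^3 - 2*s^2 - 9*s + 9/2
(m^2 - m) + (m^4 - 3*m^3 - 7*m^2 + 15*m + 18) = m^4 - 3*m^3 - 6*m^2 + 14*m + 18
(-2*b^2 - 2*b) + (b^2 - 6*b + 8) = -b^2 - 8*b + 8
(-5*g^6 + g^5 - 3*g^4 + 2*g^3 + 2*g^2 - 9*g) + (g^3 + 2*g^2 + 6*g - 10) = -5*g^6 + g^5 - 3*g^4 + 3*g^3 + 4*g^2 - 3*g - 10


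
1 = 1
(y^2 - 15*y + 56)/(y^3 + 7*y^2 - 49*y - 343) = (y - 8)/(y^2 + 14*y + 49)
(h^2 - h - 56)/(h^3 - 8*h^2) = (h + 7)/h^2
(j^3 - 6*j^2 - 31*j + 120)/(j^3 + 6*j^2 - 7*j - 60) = (j - 8)/(j + 4)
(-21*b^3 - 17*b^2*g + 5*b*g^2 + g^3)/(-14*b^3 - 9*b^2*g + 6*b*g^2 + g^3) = (3*b - g)/(2*b - g)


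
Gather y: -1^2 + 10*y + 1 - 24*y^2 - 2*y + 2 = -24*y^2 + 8*y + 2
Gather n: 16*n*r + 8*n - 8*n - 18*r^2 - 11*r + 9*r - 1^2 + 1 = 16*n*r - 18*r^2 - 2*r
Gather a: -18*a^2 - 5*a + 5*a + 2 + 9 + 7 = 18 - 18*a^2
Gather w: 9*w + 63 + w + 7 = 10*w + 70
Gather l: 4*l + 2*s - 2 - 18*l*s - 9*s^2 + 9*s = l*(4 - 18*s) - 9*s^2 + 11*s - 2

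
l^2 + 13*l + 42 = (l + 6)*(l + 7)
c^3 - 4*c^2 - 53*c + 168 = (c - 8)*(c - 3)*(c + 7)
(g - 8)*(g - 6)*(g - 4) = g^3 - 18*g^2 + 104*g - 192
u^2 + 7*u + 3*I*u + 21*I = (u + 7)*(u + 3*I)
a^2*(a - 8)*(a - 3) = a^4 - 11*a^3 + 24*a^2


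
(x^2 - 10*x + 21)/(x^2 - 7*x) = (x - 3)/x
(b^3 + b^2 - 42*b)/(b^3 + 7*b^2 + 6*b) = (b^2 + b - 42)/(b^2 + 7*b + 6)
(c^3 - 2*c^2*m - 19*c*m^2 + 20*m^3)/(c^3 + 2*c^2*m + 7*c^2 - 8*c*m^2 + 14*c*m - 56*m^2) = (c^2 - 6*c*m + 5*m^2)/(c^2 - 2*c*m + 7*c - 14*m)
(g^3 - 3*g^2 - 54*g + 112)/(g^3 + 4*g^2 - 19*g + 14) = (g - 8)/(g - 1)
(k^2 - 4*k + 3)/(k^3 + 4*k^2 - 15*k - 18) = (k - 1)/(k^2 + 7*k + 6)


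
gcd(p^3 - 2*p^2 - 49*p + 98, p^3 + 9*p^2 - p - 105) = p + 7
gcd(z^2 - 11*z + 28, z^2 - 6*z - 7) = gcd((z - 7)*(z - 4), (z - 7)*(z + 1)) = z - 7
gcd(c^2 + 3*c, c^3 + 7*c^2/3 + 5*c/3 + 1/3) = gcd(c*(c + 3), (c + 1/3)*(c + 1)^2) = 1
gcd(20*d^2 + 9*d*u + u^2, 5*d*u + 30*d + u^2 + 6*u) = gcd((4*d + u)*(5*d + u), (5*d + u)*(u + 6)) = 5*d + u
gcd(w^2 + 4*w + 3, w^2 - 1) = w + 1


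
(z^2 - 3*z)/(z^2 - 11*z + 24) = z/(z - 8)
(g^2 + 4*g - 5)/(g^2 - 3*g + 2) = (g + 5)/(g - 2)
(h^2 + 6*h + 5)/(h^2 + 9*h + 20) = (h + 1)/(h + 4)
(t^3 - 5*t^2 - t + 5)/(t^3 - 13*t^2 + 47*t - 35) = (t + 1)/(t - 7)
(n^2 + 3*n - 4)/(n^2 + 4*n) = (n - 1)/n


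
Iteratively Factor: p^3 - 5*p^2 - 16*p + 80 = (p - 5)*(p^2 - 16) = (p - 5)*(p - 4)*(p + 4)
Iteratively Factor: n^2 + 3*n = (n)*(n + 3)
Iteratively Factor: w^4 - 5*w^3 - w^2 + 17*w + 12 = (w + 1)*(w^3 - 6*w^2 + 5*w + 12) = (w - 3)*(w + 1)*(w^2 - 3*w - 4) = (w - 3)*(w + 1)^2*(w - 4)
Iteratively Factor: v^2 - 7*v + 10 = (v - 5)*(v - 2)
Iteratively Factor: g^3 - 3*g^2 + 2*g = (g)*(g^2 - 3*g + 2) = g*(g - 1)*(g - 2)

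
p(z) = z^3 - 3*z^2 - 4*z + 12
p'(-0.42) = -0.95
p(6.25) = 113.95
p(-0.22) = 12.72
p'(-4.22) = 74.75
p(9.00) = 462.00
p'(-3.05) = 42.21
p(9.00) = 462.00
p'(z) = 3*z^2 - 6*z - 4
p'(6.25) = 75.69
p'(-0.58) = 0.49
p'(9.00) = 185.00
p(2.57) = -1.12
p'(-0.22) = -2.53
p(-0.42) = 13.08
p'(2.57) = 0.39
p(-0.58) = 13.12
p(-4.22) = -99.70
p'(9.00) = 185.00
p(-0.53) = 13.13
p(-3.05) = -32.08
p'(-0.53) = 0.02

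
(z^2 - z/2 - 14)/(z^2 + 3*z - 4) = (z^2 - z/2 - 14)/(z^2 + 3*z - 4)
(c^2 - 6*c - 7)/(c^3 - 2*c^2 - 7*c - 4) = (c - 7)/(c^2 - 3*c - 4)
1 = 1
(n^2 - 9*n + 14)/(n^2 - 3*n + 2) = (n - 7)/(n - 1)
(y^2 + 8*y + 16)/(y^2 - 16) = (y + 4)/(y - 4)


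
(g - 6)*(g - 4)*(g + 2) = g^3 - 8*g^2 + 4*g + 48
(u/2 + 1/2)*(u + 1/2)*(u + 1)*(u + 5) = u^4/2 + 15*u^3/4 + 29*u^2/4 + 21*u/4 + 5/4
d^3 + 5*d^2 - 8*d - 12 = (d - 2)*(d + 1)*(d + 6)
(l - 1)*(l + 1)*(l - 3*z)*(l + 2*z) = l^4 - l^3*z - 6*l^2*z^2 - l^2 + l*z + 6*z^2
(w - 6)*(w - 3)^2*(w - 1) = w^4 - 13*w^3 + 57*w^2 - 99*w + 54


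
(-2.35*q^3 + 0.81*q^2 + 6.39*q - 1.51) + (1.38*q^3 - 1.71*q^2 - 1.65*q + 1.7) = -0.97*q^3 - 0.9*q^2 + 4.74*q + 0.19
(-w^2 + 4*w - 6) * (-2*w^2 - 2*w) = 2*w^4 - 6*w^3 + 4*w^2 + 12*w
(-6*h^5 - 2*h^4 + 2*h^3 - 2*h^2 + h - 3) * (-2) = 12*h^5 + 4*h^4 - 4*h^3 + 4*h^2 - 2*h + 6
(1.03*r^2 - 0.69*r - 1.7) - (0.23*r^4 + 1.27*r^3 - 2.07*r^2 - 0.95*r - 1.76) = -0.23*r^4 - 1.27*r^3 + 3.1*r^2 + 0.26*r + 0.0600000000000001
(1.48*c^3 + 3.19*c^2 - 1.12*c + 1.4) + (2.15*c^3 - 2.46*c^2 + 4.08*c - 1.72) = 3.63*c^3 + 0.73*c^2 + 2.96*c - 0.32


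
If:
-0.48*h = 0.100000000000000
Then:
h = -0.21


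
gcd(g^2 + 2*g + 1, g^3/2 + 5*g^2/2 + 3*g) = 1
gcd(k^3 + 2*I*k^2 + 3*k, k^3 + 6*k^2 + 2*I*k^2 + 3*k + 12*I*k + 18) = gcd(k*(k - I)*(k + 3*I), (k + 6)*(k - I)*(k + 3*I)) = k^2 + 2*I*k + 3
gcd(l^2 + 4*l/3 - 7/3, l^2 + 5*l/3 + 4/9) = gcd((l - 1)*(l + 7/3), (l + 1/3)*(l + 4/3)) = 1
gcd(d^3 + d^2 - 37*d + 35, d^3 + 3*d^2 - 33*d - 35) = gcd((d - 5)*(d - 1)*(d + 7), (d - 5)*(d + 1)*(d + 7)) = d^2 + 2*d - 35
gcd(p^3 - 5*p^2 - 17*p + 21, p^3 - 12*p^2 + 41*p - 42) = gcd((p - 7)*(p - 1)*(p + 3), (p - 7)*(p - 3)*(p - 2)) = p - 7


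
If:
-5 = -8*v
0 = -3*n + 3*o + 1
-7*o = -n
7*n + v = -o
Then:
No Solution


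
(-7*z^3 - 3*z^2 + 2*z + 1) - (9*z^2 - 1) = -7*z^3 - 12*z^2 + 2*z + 2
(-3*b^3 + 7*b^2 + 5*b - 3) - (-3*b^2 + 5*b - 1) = -3*b^3 + 10*b^2 - 2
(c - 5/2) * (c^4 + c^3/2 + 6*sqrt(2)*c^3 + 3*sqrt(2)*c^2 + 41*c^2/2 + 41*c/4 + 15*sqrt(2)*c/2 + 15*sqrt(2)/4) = c^5 - 2*c^4 + 6*sqrt(2)*c^4 - 12*sqrt(2)*c^3 + 77*c^3/4 - 41*c^2 - 205*c/8 - 15*sqrt(2)*c - 75*sqrt(2)/8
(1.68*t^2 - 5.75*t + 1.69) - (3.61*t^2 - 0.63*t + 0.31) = -1.93*t^2 - 5.12*t + 1.38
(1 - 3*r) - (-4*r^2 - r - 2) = 4*r^2 - 2*r + 3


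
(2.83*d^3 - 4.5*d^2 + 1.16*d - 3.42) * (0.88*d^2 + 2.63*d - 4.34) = 2.4904*d^5 + 3.4829*d^4 - 23.0964*d^3 + 19.5712*d^2 - 14.029*d + 14.8428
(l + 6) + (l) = 2*l + 6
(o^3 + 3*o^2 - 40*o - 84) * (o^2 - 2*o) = o^5 + o^4 - 46*o^3 - 4*o^2 + 168*o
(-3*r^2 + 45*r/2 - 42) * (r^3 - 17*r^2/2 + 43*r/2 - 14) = -3*r^5 + 48*r^4 - 1191*r^3/4 + 3531*r^2/4 - 1218*r + 588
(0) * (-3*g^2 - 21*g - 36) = 0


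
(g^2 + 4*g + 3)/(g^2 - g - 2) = (g + 3)/(g - 2)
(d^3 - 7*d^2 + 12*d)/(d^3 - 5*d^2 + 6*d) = (d - 4)/(d - 2)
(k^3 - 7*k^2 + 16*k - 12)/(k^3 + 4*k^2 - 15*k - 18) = (k^2 - 4*k + 4)/(k^2 + 7*k + 6)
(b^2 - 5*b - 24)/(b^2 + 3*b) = (b - 8)/b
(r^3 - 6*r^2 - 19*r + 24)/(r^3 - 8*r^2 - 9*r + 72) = (r - 1)/(r - 3)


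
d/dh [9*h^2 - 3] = 18*h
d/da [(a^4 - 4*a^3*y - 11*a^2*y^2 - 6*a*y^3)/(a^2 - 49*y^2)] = 2*(a^5 - 2*a^4*y - 98*a^3*y^2 + 297*a^2*y^3 + 539*a*y^4 + 147*y^5)/(a^4 - 98*a^2*y^2 + 2401*y^4)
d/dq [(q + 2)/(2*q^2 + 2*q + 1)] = (2*q^2 + 2*q - 2*(q + 2)*(2*q + 1) + 1)/(2*q^2 + 2*q + 1)^2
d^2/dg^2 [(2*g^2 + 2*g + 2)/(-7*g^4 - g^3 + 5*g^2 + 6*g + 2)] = 4*(-147*g^8 - 315*g^7 - 582*g^6 - 255*g^5 + 12*g^4 - 31*g^3 - 123*g^2 - 66*g - 18)/(343*g^12 + 147*g^11 - 714*g^10 - 1091*g^9 - 36*g^8 + 1233*g^7 + 1225*g^6 + 222*g^5 - 534*g^4 - 564*g^3 - 276*g^2 - 72*g - 8)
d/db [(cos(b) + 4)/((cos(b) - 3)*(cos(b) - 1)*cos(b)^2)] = (3*cos(b)^3 + 8*cos(b)^2 - 45*cos(b) + 24)*sin(b)/((cos(b) - 3)^2*(cos(b) - 1)^2*cos(b)^3)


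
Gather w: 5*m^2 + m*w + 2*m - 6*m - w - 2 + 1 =5*m^2 - 4*m + w*(m - 1) - 1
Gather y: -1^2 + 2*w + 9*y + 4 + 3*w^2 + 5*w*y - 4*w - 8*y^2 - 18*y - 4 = 3*w^2 - 2*w - 8*y^2 + y*(5*w - 9) - 1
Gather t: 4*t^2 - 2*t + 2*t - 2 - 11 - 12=4*t^2 - 25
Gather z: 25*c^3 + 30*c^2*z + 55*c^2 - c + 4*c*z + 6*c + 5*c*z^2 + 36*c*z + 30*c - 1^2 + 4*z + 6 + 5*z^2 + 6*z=25*c^3 + 55*c^2 + 35*c + z^2*(5*c + 5) + z*(30*c^2 + 40*c + 10) + 5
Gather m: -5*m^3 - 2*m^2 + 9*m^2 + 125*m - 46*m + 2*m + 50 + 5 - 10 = -5*m^3 + 7*m^2 + 81*m + 45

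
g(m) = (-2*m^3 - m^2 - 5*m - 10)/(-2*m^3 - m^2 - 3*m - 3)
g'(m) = (-6*m^2 - 2*m - 5)/(-2*m^3 - m^2 - 3*m - 3) + (6*m^2 + 2*m + 3)*(-2*m^3 - m^2 - 5*m - 10)/(-2*m^3 - m^2 - 3*m - 3)^2 = (-8*m^3 - 44*m^2 - 14*m - 15)/(4*m^6 + 4*m^5 + 13*m^4 + 18*m^3 + 15*m^2 + 18*m + 9)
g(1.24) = 1.79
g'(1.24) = -0.79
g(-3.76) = 1.01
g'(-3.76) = -0.02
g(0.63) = 2.43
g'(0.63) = -1.29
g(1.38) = 1.68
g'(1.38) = -0.68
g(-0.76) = 14.06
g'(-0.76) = -149.13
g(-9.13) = 1.01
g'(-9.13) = 0.00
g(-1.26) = -0.40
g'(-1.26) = -5.02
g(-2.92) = 0.98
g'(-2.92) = -0.07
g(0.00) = 3.33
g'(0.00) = -1.67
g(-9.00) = 1.01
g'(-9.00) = 0.00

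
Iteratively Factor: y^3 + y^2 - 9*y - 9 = (y + 3)*(y^2 - 2*y - 3) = (y - 3)*(y + 3)*(y + 1)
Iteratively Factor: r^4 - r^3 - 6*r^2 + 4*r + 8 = (r - 2)*(r^3 + r^2 - 4*r - 4) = (r - 2)^2*(r^2 + 3*r + 2) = (r - 2)^2*(r + 1)*(r + 2)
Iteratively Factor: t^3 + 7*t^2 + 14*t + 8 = (t + 1)*(t^2 + 6*t + 8) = (t + 1)*(t + 2)*(t + 4)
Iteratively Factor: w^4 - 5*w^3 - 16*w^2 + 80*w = (w + 4)*(w^3 - 9*w^2 + 20*w) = w*(w + 4)*(w^2 - 9*w + 20) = w*(w - 4)*(w + 4)*(w - 5)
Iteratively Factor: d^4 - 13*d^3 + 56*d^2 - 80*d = (d)*(d^3 - 13*d^2 + 56*d - 80) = d*(d - 4)*(d^2 - 9*d + 20) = d*(d - 5)*(d - 4)*(d - 4)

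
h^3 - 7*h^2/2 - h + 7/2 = (h - 7/2)*(h - 1)*(h + 1)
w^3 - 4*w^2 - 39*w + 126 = (w - 7)*(w - 3)*(w + 6)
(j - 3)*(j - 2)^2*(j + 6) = j^4 - j^3 - 26*j^2 + 84*j - 72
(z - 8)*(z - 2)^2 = z^3 - 12*z^2 + 36*z - 32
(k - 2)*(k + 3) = k^2 + k - 6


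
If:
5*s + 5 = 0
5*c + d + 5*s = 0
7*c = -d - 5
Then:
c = -5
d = 30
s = -1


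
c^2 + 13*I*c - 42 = (c + 6*I)*(c + 7*I)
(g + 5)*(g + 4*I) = g^2 + 5*g + 4*I*g + 20*I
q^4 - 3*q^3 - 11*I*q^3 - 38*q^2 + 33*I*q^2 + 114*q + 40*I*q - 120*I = (q - 3)*(q - 5*I)*(q - 4*I)*(q - 2*I)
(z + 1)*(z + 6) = z^2 + 7*z + 6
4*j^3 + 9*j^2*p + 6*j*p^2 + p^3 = (j + p)^2*(4*j + p)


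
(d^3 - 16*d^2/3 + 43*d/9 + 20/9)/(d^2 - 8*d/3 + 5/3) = (3*d^2 - 11*d - 4)/(3*(d - 1))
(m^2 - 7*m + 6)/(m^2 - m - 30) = (m - 1)/(m + 5)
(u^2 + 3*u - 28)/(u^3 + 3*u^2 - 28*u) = 1/u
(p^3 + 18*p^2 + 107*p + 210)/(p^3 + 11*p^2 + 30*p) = (p + 7)/p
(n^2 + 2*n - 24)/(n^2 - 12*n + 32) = (n + 6)/(n - 8)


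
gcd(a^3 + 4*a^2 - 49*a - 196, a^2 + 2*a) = 1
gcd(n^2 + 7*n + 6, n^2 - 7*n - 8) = n + 1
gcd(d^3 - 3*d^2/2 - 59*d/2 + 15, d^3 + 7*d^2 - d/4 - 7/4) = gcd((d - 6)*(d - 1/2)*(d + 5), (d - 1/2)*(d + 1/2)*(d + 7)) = d - 1/2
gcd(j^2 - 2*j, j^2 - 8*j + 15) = 1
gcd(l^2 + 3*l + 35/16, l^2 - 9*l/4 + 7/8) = 1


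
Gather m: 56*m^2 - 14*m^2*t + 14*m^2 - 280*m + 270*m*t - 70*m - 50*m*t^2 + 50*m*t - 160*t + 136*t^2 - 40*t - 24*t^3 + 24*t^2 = m^2*(70 - 14*t) + m*(-50*t^2 + 320*t - 350) - 24*t^3 + 160*t^2 - 200*t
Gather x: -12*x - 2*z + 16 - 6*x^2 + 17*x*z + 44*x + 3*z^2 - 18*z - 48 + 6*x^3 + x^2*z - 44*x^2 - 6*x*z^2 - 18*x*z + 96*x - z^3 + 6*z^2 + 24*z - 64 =6*x^3 + x^2*(z - 50) + x*(-6*z^2 - z + 128) - z^3 + 9*z^2 + 4*z - 96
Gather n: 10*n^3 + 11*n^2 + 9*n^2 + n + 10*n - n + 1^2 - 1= 10*n^3 + 20*n^2 + 10*n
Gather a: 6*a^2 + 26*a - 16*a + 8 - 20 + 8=6*a^2 + 10*a - 4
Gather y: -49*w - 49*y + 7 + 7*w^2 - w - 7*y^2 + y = 7*w^2 - 50*w - 7*y^2 - 48*y + 7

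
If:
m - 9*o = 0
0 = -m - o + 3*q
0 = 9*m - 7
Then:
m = 7/9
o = 7/81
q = 70/243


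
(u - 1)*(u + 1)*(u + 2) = u^3 + 2*u^2 - u - 2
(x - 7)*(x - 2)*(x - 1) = x^3 - 10*x^2 + 23*x - 14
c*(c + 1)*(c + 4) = c^3 + 5*c^2 + 4*c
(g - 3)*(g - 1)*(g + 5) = g^3 + g^2 - 17*g + 15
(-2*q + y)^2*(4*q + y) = 16*q^3 - 12*q^2*y + y^3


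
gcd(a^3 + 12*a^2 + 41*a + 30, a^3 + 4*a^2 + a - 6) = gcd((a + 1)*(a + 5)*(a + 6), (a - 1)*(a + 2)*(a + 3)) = 1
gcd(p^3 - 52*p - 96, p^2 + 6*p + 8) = p + 2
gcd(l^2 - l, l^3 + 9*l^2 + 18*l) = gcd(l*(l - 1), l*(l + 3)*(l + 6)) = l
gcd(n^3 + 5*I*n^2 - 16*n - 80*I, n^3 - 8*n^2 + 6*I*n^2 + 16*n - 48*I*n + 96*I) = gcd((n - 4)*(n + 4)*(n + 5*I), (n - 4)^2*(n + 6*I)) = n - 4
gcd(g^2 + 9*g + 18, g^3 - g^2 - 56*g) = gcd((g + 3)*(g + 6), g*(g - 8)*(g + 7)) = 1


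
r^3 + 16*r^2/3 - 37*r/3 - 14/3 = (r - 2)*(r + 1/3)*(r + 7)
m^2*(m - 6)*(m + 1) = m^4 - 5*m^3 - 6*m^2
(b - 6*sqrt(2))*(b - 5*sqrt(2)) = b^2 - 11*sqrt(2)*b + 60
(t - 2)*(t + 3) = t^2 + t - 6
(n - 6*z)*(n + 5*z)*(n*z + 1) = n^3*z - n^2*z^2 + n^2 - 30*n*z^3 - n*z - 30*z^2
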